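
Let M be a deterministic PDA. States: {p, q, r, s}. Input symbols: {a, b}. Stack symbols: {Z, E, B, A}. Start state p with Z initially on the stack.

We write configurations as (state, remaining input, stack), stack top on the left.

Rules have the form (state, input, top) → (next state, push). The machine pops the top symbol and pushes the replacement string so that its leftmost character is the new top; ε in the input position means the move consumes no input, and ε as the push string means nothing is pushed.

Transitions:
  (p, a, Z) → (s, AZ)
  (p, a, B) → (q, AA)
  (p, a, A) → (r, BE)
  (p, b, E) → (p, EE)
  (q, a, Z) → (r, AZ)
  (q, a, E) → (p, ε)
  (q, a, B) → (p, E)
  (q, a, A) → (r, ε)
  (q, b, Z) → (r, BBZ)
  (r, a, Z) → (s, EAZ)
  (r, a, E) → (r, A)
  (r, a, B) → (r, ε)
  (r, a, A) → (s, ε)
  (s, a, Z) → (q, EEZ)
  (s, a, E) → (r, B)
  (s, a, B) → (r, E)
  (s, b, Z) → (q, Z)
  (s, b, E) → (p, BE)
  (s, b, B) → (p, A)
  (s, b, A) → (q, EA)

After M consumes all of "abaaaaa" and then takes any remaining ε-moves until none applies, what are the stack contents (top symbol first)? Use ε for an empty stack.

Z

(p, abaaaaa, Z) ⊢ (s, baaaaa, AZ) ⊢ (q, aaaaa, EAZ) ⊢ (p, aaaa, AZ) ⊢ (r, aaa, BEZ) ⊢ (r, aa, EZ) ⊢ (r, a, AZ) ⊢ (s, ε, Z)
All input consumed in state s with stack Z.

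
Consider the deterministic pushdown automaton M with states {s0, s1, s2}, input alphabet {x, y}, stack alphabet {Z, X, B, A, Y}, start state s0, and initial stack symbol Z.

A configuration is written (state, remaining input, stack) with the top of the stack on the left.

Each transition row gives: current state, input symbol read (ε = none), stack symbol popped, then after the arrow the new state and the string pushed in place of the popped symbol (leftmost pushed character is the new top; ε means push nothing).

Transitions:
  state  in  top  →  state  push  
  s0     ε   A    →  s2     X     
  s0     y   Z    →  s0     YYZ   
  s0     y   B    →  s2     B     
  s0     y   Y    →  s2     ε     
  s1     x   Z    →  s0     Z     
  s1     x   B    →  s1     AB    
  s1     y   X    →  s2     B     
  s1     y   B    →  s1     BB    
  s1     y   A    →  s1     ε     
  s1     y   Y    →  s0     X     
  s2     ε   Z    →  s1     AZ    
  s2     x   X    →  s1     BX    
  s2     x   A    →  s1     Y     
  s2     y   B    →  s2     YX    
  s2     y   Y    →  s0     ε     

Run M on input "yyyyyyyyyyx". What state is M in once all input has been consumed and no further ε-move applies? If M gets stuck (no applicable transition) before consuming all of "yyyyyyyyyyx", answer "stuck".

stuck

(s0, yyyyyyyyyyx, Z)
  read y, top Z: go to s0, push YYZ → (s0, yyyyyyyyyx, YYZ)
  read y, top Y: go to s2, push ε → (s2, yyyyyyyyx, YZ)
  read y, top Y: go to s0, push ε → (s0, yyyyyyyx, Z)
  read y, top Z: go to s0, push YYZ → (s0, yyyyyyx, YYZ)
  read y, top Y: go to s2, push ε → (s2, yyyyyx, YZ)
  read y, top Y: go to s0, push ε → (s0, yyyyx, Z)
  read y, top Z: go to s0, push YYZ → (s0, yyyx, YYZ)
  read y, top Y: go to s2, push ε → (s2, yyx, YZ)
  read y, top Y: go to s0, push ε → (s0, yx, Z)
  read y, top Z: go to s0, push YYZ → (s0, x, YYZ)
No transition for (s0, x, top Y); M blocks with input x remaining.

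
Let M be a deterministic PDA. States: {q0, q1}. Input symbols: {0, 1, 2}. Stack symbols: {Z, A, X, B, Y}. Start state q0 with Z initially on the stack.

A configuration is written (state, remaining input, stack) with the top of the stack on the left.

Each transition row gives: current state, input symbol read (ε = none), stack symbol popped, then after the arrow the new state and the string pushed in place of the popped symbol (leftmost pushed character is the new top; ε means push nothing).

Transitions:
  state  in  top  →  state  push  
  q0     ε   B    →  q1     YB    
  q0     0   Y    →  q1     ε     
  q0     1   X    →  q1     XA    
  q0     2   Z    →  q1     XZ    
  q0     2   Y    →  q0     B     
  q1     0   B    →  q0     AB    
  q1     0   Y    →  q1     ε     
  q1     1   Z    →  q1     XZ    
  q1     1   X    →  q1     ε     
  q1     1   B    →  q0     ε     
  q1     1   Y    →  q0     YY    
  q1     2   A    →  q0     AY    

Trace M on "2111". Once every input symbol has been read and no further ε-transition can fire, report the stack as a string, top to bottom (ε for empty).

Z

(q0, 2111, Z)
  read 2, top Z: go to q1, push XZ → (q1, 111, XZ)
  read 1, top X: go to q1, push ε → (q1, 11, Z)
  read 1, top Z: go to q1, push XZ → (q1, 1, XZ)
  read 1, top X: go to q1, push ε → (q1, ε, Z)
All input consumed in state q1 with stack Z.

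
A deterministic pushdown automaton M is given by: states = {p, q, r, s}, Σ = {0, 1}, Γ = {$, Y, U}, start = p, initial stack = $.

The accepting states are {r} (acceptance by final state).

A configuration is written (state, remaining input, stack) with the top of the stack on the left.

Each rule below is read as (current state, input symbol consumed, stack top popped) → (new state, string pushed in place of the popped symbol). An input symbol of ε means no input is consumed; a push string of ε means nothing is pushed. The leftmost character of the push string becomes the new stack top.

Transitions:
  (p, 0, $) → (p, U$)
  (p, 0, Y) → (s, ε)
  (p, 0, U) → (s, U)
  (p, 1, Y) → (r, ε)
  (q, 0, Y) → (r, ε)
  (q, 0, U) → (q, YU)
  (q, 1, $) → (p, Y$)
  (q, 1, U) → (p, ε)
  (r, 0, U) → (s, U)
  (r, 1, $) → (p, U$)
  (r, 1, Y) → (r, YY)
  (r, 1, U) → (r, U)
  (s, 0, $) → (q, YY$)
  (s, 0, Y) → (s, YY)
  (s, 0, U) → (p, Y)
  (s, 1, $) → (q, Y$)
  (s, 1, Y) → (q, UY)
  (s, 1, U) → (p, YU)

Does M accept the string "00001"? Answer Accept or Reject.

(p, 00001, $) ⊢ (p, 0001, U$) ⊢ (s, 001, U$) ⊢ (p, 01, Y$) ⊢ (s, 1, $) ⊢ (q, ε, Y$)
All input consumed; state q ∉ F and no further ε-move applies.

Reject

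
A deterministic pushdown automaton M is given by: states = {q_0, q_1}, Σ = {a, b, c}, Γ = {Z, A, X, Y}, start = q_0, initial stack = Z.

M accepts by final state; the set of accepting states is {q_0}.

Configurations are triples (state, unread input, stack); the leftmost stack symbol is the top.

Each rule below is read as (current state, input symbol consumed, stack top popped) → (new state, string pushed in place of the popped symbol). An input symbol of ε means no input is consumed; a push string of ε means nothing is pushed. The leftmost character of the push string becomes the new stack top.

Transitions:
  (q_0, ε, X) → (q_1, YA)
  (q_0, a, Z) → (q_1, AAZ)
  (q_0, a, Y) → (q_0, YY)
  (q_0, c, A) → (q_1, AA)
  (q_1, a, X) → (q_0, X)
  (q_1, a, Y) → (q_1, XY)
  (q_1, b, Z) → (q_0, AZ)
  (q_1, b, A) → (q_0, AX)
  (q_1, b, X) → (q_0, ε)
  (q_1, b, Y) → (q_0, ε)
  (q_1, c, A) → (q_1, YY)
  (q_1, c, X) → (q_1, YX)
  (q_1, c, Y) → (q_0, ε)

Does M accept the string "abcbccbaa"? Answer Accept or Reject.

(q_0, abcbccbaa, Z) ⊢ (q_1, bcbccbaa, AAZ) ⊢ (q_0, cbccbaa, AXAZ) ⊢ (q_1, bccbaa, AAXAZ) ⊢ (q_0, ccbaa, AXAXAZ) ⊢ (q_1, cbaa, AAXAXAZ) ⊢ (q_1, baa, YYAXAXAZ) ⊢ (q_0, aa, YAXAXAZ) ⊢ (q_0, a, YYAXAXAZ) ⊢ (q_0, ε, YYYAXAXAZ)
All input consumed; state q_0 ∈ F.

Accept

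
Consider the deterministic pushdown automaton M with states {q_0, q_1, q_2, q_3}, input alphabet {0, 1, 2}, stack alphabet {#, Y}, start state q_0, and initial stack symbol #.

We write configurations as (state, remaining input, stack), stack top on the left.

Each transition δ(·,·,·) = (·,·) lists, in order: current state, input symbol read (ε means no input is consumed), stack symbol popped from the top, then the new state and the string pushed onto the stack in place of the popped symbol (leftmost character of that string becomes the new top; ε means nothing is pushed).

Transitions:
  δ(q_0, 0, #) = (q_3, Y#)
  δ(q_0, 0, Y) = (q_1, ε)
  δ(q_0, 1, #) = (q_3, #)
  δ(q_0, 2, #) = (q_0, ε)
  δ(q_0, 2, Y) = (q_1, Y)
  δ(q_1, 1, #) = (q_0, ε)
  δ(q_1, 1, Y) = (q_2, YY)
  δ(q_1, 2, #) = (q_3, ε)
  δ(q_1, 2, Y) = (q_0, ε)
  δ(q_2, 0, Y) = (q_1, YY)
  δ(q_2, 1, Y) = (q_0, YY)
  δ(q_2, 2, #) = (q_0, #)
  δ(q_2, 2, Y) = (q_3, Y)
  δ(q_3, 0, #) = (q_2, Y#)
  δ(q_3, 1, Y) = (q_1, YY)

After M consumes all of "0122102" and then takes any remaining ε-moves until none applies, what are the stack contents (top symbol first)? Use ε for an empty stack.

(q_0, 0122102, #) ⊢ (q_3, 122102, Y#) ⊢ (q_1, 22102, YY#) ⊢ (q_0, 2102, Y#) ⊢ (q_1, 102, Y#) ⊢ (q_2, 02, YY#) ⊢ (q_1, 2, YYY#) ⊢ (q_0, ε, YY#)
All input consumed in state q_0 with stack YY#.

YY#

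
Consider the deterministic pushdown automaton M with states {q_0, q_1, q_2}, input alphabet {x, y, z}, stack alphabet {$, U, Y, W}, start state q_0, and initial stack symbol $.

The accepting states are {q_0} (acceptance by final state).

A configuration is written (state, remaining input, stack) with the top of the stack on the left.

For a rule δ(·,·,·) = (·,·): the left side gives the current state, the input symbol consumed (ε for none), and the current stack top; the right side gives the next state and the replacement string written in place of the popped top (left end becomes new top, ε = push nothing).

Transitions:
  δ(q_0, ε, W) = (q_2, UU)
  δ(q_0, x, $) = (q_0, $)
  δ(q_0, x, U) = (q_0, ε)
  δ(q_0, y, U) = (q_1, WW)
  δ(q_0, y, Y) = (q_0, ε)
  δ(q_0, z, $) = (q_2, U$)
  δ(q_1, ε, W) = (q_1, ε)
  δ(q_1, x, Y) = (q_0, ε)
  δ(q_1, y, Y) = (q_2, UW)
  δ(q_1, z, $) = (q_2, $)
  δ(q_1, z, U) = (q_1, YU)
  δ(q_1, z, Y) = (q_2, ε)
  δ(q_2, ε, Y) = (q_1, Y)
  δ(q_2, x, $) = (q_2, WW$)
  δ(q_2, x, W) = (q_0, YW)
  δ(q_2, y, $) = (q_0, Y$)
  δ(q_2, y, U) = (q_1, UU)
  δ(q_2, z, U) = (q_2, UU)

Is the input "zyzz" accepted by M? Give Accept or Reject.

(q_0, zyzz, $) ⊢ (q_2, yzz, U$) ⊢ (q_1, zz, UU$) ⊢ (q_1, z, YUU$) ⊢ (q_2, ε, UU$)
All input consumed; state q_2 ∉ F and no further ε-move applies.

Reject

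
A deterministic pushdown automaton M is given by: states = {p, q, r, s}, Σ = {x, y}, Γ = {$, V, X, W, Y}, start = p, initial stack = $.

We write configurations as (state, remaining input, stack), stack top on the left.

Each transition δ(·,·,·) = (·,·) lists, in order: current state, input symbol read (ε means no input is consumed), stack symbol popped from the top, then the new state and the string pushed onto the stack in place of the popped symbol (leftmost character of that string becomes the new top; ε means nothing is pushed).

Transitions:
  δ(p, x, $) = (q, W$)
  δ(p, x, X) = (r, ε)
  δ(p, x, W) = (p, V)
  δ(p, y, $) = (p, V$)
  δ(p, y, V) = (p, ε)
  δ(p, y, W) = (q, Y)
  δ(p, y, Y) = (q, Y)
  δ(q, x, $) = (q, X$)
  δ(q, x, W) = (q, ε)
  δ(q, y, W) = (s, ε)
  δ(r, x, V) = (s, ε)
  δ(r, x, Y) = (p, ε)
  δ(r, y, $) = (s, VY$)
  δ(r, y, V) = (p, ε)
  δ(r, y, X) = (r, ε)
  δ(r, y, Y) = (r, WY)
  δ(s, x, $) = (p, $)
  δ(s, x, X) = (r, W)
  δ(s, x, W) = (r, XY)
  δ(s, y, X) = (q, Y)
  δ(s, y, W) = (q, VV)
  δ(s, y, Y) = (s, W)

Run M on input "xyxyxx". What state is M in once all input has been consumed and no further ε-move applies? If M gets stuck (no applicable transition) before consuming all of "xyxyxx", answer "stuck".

(p, xyxyxx, $)
  read x, top $: go to q, push W$ → (q, yxyxx, W$)
  read y, top W: go to s, push ε → (s, xyxx, $)
  read x, top $: go to p, push $ → (p, yxx, $)
  read y, top $: go to p, push V$ → (p, xx, V$)
No transition for (p, x, top V); M blocks with input xx remaining.

stuck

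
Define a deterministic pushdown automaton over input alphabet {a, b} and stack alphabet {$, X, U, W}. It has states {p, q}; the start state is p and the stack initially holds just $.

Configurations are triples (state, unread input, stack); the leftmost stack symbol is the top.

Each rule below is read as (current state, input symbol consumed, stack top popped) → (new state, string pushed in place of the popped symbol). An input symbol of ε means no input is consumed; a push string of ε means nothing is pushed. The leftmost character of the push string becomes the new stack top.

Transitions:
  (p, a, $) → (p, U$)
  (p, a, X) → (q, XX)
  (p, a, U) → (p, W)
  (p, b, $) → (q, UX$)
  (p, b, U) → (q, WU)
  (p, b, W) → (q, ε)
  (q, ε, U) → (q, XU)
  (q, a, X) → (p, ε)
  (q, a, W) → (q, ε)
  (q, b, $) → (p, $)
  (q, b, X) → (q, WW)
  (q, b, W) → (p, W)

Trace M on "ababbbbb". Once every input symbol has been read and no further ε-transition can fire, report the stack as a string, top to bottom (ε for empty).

(p, ababbbbb, $) ⊢ (p, babbbbb, U$) ⊢ (q, abbbbb, WU$) ⊢ (q, bbbbb, U$) ⊢ (q, bbbbb, XU$) ⊢ (q, bbbb, WWU$) ⊢ (p, bbb, WWU$) ⊢ (q, bb, WU$) ⊢ (p, b, WU$) ⊢ (q, ε, U$) ⊢ (q, ε, XU$)
All input consumed in state q with stack XU$.

XU$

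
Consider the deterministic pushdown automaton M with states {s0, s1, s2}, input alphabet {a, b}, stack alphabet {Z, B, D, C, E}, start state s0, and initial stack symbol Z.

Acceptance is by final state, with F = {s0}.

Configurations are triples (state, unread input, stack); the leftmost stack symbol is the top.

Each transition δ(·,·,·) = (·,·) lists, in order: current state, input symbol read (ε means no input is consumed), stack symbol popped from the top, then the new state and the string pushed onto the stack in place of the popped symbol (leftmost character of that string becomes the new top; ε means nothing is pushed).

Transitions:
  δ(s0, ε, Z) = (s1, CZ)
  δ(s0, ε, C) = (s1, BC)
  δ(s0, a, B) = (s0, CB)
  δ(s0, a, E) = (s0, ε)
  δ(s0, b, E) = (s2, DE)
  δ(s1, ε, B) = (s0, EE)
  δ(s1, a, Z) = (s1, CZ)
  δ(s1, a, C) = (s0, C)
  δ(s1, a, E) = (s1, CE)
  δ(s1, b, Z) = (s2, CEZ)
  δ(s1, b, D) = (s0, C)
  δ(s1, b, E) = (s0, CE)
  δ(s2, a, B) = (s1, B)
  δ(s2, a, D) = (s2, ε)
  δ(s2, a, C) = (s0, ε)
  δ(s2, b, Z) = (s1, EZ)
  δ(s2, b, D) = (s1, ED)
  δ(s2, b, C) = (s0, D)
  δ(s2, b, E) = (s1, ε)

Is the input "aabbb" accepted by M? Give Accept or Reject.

(s0, aabbb, Z)
  ε-move, top Z: go to s1, push CZ → (s1, aabbb, CZ)
  read a, top C: go to s0, push C → (s0, abbb, CZ)
  ε-move, top C: go to s1, push BC → (s1, abbb, BCZ)
  ε-move, top B: go to s0, push EE → (s0, abbb, EECZ)
  read a, top E: go to s0, push ε → (s0, bbb, ECZ)
  read b, top E: go to s2, push DE → (s2, bb, DECZ)
  read b, top D: go to s1, push ED → (s1, b, EDECZ)
  read b, top E: go to s0, push CE → (s0, ε, CEDECZ)
All input consumed; state s0 ∈ F.

Accept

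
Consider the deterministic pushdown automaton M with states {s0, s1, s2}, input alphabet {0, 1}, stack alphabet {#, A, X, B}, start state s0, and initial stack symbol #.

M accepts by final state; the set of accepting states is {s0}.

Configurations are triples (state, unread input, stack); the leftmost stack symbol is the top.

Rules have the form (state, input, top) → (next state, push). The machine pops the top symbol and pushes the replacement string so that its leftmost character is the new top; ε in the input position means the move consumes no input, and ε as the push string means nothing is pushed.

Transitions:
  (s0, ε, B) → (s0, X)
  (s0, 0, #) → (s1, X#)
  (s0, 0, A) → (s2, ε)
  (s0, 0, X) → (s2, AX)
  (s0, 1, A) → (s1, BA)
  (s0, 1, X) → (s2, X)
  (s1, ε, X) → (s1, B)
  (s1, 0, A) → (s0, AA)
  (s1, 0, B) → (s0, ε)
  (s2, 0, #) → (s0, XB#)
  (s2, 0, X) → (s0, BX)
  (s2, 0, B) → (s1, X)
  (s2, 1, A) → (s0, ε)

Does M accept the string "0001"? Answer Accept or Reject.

Reject

(s0, 0001, #)
  read 0, top #: go to s1, push X# → (s1, 001, X#)
  ε-move, top X: go to s1, push B → (s1, 001, B#)
  read 0, top B: go to s0, push ε → (s0, 01, #)
  read 0, top #: go to s1, push X# → (s1, 1, X#)
  ε-move, top X: go to s1, push B → (s1, 1, B#)
No transition applies at (s1, 1, B#); input not fully consumed.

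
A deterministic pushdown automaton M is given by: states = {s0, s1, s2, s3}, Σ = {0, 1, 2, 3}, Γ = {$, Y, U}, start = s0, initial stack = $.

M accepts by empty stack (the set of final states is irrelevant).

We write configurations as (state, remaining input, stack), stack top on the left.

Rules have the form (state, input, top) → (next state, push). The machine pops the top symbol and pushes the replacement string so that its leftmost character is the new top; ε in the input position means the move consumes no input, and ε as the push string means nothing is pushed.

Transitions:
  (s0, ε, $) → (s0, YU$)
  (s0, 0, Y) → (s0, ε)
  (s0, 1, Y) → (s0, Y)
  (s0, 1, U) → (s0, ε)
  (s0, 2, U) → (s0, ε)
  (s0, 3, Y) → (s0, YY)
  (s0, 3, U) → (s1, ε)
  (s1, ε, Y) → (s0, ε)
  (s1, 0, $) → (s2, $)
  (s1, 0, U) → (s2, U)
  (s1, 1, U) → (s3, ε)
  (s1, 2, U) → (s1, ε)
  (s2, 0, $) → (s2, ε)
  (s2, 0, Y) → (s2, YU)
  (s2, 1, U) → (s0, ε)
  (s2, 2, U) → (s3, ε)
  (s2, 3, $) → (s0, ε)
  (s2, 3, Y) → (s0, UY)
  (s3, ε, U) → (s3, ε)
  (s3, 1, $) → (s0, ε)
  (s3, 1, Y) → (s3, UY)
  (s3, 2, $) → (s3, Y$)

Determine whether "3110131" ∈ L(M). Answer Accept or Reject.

Reject

(s0, 3110131, $) ⊢ (s0, 3110131, YU$) ⊢ (s0, 110131, YYU$) ⊢ (s0, 10131, YYU$) ⊢ (s0, 0131, YYU$) ⊢ (s0, 131, YU$) ⊢ (s0, 31, YU$) ⊢ (s0, 1, YYU$) ⊢ (s0, ε, YYU$)
All input consumed; stack is YYU$, not empty, and no further ε-move applies.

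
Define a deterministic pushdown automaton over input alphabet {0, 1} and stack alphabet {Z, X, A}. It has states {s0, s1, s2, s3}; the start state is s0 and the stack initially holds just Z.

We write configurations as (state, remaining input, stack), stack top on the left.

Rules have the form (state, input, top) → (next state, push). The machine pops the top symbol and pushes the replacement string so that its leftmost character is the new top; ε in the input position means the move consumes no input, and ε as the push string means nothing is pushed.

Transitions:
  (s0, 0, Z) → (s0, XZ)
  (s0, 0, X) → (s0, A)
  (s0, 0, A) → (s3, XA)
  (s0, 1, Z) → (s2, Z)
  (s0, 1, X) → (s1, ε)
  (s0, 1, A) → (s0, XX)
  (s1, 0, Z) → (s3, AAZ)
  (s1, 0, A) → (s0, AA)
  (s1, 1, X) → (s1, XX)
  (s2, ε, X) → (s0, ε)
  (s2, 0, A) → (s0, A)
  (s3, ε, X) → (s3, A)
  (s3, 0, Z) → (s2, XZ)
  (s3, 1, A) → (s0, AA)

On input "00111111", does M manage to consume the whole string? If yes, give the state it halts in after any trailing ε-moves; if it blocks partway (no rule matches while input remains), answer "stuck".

(s0, 00111111, Z)
  read 0, top Z: go to s0, push XZ → (s0, 0111111, XZ)
  read 0, top X: go to s0, push A → (s0, 111111, AZ)
  read 1, top A: go to s0, push XX → (s0, 11111, XXZ)
  read 1, top X: go to s1, push ε → (s1, 1111, XZ)
  read 1, top X: go to s1, push XX → (s1, 111, XXZ)
  read 1, top X: go to s1, push XX → (s1, 11, XXXZ)
  read 1, top X: go to s1, push XX → (s1, 1, XXXXZ)
  read 1, top X: go to s1, push XX → (s1, ε, XXXXXZ)
All input consumed; M is in state s1.

s1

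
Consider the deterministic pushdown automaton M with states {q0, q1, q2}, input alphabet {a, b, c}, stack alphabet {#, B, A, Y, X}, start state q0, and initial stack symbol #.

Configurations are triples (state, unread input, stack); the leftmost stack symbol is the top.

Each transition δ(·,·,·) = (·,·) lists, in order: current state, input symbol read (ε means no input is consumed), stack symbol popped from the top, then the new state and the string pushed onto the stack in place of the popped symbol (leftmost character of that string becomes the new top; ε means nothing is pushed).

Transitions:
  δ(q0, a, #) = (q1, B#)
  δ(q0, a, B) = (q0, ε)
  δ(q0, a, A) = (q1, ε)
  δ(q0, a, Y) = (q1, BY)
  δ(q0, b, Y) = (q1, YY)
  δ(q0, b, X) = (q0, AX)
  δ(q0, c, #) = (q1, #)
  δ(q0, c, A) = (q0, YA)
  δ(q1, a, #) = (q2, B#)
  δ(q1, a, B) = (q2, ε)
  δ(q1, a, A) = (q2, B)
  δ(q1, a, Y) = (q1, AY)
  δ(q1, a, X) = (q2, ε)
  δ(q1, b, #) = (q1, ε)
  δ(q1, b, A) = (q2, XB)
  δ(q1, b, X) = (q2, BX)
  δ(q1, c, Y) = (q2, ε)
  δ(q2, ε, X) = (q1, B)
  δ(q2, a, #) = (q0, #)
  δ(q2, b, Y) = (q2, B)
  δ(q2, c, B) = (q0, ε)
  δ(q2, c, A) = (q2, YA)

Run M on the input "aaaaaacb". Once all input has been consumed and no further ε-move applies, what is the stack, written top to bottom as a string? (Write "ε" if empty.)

(q0, aaaaaacb, #)
  read a, top #: go to q1, push B# → (q1, aaaaacb, B#)
  read a, top B: go to q2, push ε → (q2, aaaacb, #)
  read a, top #: go to q0, push # → (q0, aaacb, #)
  read a, top #: go to q1, push B# → (q1, aacb, B#)
  read a, top B: go to q2, push ε → (q2, acb, #)
  read a, top #: go to q0, push # → (q0, cb, #)
  read c, top #: go to q1, push # → (q1, b, #)
  read b, top #: go to q1, push ε → (q1, ε, ε)
All input consumed in state q1 with stack ε.

ε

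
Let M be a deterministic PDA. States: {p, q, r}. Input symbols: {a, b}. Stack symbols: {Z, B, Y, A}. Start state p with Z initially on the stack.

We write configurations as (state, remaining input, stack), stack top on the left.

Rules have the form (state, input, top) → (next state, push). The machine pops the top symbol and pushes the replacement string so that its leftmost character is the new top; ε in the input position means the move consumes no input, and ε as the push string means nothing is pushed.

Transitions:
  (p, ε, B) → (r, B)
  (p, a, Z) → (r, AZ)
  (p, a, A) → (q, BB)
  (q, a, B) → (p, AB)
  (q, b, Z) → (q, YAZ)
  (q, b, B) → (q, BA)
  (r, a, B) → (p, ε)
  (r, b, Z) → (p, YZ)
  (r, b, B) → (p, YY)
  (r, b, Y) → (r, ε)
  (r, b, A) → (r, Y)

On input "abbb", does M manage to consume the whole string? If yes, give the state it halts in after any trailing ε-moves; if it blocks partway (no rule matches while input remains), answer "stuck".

(p, abbb, Z)
  read a, top Z: go to r, push AZ → (r, bbb, AZ)
  read b, top A: go to r, push Y → (r, bb, YZ)
  read b, top Y: go to r, push ε → (r, b, Z)
  read b, top Z: go to p, push YZ → (p, ε, YZ)
All input consumed; M is in state p.

p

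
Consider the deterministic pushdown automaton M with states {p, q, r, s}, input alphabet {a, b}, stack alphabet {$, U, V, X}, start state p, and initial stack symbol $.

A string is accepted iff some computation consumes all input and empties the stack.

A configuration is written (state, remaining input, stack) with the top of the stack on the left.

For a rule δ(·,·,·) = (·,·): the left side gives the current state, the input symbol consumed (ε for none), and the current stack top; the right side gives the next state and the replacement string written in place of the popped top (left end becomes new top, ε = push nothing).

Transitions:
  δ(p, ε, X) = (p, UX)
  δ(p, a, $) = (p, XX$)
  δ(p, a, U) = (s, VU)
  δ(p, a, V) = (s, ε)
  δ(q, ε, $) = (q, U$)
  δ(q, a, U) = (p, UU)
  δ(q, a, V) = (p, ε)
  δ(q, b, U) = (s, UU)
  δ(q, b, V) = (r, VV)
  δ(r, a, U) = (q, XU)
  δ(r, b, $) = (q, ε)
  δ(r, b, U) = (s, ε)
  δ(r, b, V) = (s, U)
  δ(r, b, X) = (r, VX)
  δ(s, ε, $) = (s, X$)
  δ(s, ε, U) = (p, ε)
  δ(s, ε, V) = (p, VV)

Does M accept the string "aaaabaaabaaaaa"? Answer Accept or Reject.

(p, aaaabaaabaaaaa, $) ⊢ (p, aaabaaabaaaaa, XX$) ⊢ (p, aaabaaabaaaaa, UXX$) ⊢ (s, aabaaabaaaaa, VUXX$) ⊢ (p, aabaaabaaaaa, VVUXX$) ⊢ (s, abaaabaaaaa, VUXX$) ⊢ (p, abaaabaaaaa, VVUXX$) ⊢ (s, baaabaaaaa, VUXX$) ⊢ (p, baaabaaaaa, VVUXX$)
No transition applies at (p, baaabaaaaa, VVUXX$); input not fully consumed.

Reject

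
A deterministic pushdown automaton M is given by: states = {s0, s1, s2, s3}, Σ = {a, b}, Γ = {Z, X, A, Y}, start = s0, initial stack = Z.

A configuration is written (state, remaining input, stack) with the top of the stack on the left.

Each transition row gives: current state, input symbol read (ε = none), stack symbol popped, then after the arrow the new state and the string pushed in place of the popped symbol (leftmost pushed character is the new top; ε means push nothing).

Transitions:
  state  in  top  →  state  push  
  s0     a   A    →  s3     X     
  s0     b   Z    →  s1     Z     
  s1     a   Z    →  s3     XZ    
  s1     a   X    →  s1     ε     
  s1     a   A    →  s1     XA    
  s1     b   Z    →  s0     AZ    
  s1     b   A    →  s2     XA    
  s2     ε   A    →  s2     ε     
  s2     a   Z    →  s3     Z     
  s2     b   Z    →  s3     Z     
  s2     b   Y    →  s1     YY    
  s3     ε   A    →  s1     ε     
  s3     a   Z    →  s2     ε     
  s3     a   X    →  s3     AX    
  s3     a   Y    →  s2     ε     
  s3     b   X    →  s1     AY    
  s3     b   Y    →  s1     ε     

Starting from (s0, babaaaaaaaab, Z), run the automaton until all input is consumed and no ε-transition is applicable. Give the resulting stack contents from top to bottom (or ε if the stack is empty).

(s0, babaaaaaaaab, Z) ⊢ (s1, abaaaaaaaab, Z) ⊢ (s3, baaaaaaaab, XZ) ⊢ (s1, aaaaaaaab, AYZ) ⊢ (s1, aaaaaaab, XAYZ) ⊢ (s1, aaaaaab, AYZ) ⊢ (s1, aaaaab, XAYZ) ⊢ (s1, aaaab, AYZ) ⊢ (s1, aaab, XAYZ) ⊢ (s1, aab, AYZ) ⊢ (s1, ab, XAYZ) ⊢ (s1, b, AYZ) ⊢ (s2, ε, XAYZ)
All input consumed in state s2 with stack XAYZ.

XAYZ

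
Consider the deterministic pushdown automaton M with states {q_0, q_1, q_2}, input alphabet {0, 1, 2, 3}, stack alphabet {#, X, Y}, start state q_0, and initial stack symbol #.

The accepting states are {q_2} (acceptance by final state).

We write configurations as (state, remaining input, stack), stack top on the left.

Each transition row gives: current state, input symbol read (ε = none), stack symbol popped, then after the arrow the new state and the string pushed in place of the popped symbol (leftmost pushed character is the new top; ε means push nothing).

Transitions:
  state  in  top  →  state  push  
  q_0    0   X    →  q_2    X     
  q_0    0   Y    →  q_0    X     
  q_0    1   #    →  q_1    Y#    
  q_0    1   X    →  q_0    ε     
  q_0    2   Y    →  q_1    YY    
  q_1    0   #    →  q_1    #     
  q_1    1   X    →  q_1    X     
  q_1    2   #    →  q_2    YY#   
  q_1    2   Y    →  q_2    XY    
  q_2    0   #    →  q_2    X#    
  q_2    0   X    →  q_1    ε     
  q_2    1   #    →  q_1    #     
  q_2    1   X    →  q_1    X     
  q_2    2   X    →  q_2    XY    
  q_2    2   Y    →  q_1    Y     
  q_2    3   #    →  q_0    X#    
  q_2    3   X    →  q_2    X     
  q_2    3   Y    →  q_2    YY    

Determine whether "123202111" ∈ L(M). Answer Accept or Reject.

(q_0, 123202111, #)
  read 1, top #: go to q_1, push Y# → (q_1, 23202111, Y#)
  read 2, top Y: go to q_2, push XY → (q_2, 3202111, XY#)
  read 3, top X: go to q_2, push X → (q_2, 202111, XY#)
  read 2, top X: go to q_2, push XY → (q_2, 02111, XYY#)
  read 0, top X: go to q_1, push ε → (q_1, 2111, YY#)
  read 2, top Y: go to q_2, push XY → (q_2, 111, XYY#)
  read 1, top X: go to q_1, push X → (q_1, 11, XYY#)
  read 1, top X: go to q_1, push X → (q_1, 1, XYY#)
  read 1, top X: go to q_1, push X → (q_1, ε, XYY#)
All input consumed; state q_1 ∉ F and no further ε-move applies.

Reject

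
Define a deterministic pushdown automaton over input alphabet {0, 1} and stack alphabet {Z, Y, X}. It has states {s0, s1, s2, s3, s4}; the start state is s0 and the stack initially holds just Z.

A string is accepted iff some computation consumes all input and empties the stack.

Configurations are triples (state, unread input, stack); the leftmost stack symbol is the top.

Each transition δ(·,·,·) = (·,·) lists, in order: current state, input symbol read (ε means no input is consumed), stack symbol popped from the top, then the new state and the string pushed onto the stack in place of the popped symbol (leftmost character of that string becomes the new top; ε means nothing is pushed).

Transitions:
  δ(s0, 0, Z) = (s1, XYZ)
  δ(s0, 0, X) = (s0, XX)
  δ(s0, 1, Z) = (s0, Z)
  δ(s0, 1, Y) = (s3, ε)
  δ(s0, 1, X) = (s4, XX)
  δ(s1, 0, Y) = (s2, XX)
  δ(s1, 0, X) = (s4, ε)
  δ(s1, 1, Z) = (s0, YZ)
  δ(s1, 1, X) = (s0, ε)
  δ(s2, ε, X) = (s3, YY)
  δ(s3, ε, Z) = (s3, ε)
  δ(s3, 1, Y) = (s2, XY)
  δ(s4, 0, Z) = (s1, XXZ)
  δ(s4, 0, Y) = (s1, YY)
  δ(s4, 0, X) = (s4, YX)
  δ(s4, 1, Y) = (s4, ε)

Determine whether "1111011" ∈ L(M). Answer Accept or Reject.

(s0, 1111011, Z)
  read 1, top Z: go to s0, push Z → (s0, 111011, Z)
  read 1, top Z: go to s0, push Z → (s0, 11011, Z)
  read 1, top Z: go to s0, push Z → (s0, 1011, Z)
  read 1, top Z: go to s0, push Z → (s0, 011, Z)
  read 0, top Z: go to s1, push XYZ → (s1, 11, XYZ)
  read 1, top X: go to s0, push ε → (s0, 1, YZ)
  read 1, top Y: go to s3, push ε → (s3, ε, Z)
  ε-move, top Z: go to s3, push ε → (s3, ε, ε)
All input consumed and the stack is empty.

Accept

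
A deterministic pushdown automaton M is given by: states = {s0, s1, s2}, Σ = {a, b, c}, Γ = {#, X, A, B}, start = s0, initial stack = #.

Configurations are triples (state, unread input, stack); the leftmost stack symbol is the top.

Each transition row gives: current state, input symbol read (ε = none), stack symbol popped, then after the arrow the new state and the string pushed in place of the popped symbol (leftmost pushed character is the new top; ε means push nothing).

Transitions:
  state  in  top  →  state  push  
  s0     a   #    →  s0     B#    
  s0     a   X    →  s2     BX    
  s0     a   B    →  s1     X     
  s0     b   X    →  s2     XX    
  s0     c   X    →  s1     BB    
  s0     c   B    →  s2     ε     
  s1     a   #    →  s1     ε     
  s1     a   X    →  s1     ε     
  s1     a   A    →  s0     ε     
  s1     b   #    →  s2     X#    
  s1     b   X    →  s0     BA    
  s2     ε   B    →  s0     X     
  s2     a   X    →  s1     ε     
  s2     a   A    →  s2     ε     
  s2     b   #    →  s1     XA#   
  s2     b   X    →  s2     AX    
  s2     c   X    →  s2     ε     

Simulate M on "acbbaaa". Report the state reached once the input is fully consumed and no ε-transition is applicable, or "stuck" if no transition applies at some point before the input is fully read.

s0

(s0, acbbaaa, #)
  read a, top #: go to s0, push B# → (s0, cbbaaa, B#)
  read c, top B: go to s2, push ε → (s2, bbaaa, #)
  read b, top #: go to s1, push XA# → (s1, baaa, XA#)
  read b, top X: go to s0, push BA → (s0, aaa, BAA#)
  read a, top B: go to s1, push X → (s1, aa, XAA#)
  read a, top X: go to s1, push ε → (s1, a, AA#)
  read a, top A: go to s0, push ε → (s0, ε, A#)
All input consumed; M is in state s0.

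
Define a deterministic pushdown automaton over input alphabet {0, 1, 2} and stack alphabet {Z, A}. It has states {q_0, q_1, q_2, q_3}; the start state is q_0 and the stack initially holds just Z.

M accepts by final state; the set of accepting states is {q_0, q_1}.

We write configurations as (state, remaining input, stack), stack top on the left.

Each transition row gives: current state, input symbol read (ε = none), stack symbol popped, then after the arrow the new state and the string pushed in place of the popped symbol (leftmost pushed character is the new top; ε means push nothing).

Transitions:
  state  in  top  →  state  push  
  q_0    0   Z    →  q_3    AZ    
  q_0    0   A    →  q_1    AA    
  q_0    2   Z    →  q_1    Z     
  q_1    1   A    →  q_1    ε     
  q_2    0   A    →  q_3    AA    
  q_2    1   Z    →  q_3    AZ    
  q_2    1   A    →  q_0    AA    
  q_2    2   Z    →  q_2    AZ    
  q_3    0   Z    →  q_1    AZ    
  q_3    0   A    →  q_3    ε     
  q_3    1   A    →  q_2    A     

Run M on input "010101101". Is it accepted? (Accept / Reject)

Accept

(q_0, 010101101, Z) ⊢ (q_3, 10101101, AZ) ⊢ (q_2, 0101101, AZ) ⊢ (q_3, 101101, AAZ) ⊢ (q_2, 01101, AAZ) ⊢ (q_3, 1101, AAAZ) ⊢ (q_2, 101, AAAZ) ⊢ (q_0, 01, AAAAZ) ⊢ (q_1, 1, AAAAAZ) ⊢ (q_1, ε, AAAAZ)
All input consumed; state q_1 ∈ F.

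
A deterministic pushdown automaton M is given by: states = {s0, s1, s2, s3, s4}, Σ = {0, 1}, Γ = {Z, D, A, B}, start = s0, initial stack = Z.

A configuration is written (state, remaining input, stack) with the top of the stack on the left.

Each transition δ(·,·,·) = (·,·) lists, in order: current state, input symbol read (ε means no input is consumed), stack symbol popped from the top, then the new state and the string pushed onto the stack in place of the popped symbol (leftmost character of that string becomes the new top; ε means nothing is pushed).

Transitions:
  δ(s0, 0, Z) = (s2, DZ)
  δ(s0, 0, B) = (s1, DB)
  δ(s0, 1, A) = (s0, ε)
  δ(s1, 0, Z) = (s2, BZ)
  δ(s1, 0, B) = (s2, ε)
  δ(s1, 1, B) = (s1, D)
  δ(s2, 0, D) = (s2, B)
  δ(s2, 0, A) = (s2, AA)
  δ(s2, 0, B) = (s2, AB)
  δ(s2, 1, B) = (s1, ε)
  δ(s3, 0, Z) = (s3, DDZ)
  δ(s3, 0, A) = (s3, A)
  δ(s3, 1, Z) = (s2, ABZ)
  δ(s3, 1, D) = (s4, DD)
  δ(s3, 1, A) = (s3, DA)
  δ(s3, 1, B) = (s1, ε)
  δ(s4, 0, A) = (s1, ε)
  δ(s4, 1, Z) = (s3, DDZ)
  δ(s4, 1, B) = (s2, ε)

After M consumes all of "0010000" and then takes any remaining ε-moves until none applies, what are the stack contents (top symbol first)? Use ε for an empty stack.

AAABZ

(s0, 0010000, Z)
  read 0, top Z: go to s2, push DZ → (s2, 010000, DZ)
  read 0, top D: go to s2, push B → (s2, 10000, BZ)
  read 1, top B: go to s1, push ε → (s1, 0000, Z)
  read 0, top Z: go to s2, push BZ → (s2, 000, BZ)
  read 0, top B: go to s2, push AB → (s2, 00, ABZ)
  read 0, top A: go to s2, push AA → (s2, 0, AABZ)
  read 0, top A: go to s2, push AA → (s2, ε, AAABZ)
All input consumed in state s2 with stack AAABZ.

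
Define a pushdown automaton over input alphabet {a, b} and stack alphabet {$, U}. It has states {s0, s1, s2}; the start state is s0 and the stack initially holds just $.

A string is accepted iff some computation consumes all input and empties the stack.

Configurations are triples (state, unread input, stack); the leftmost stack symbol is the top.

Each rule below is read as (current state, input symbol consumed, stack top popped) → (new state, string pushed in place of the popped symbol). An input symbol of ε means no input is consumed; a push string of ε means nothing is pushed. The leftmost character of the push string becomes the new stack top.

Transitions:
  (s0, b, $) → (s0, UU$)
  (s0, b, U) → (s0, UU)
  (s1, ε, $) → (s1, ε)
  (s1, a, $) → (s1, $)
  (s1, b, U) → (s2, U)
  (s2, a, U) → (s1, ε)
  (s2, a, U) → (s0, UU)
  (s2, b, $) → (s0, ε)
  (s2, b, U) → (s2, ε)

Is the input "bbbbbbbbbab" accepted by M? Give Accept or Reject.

No computation consumes all input and empties the stack.

Reject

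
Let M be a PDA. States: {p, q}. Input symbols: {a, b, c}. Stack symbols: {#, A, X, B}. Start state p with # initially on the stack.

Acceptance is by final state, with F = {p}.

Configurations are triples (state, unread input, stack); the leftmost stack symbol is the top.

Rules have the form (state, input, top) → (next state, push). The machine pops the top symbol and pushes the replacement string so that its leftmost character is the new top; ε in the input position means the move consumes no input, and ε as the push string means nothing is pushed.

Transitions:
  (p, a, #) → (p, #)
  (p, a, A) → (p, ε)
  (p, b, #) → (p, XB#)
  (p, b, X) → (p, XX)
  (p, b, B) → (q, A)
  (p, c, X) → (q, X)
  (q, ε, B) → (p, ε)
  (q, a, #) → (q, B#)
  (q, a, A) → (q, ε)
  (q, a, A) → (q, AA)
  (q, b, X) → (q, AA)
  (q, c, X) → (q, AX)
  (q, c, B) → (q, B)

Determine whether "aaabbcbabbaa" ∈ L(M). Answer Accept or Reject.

No computation consumes all input and reaches a final state.

Reject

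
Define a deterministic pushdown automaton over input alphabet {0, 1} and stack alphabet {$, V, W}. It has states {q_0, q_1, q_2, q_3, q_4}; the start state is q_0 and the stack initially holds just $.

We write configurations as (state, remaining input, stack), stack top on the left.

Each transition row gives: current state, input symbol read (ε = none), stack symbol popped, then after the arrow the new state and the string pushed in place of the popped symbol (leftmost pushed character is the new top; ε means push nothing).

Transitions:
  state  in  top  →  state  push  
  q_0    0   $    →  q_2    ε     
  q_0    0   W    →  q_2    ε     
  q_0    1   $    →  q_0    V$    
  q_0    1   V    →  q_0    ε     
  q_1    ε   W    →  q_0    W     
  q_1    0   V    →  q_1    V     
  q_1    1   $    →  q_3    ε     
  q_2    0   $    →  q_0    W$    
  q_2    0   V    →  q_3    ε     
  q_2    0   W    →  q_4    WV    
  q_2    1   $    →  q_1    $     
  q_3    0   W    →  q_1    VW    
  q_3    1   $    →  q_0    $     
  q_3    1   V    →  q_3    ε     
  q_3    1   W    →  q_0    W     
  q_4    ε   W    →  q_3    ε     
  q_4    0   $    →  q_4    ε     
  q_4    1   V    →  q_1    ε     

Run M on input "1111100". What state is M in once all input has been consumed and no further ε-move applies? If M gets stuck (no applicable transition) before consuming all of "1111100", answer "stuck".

stuck

(q_0, 1111100, $)
  read 1, top $: go to q_0, push V$ → (q_0, 111100, V$)
  read 1, top V: go to q_0, push ε → (q_0, 11100, $)
  read 1, top $: go to q_0, push V$ → (q_0, 1100, V$)
  read 1, top V: go to q_0, push ε → (q_0, 100, $)
  read 1, top $: go to q_0, push V$ → (q_0, 00, V$)
No transition for (q_0, 0, top V); M blocks with input 00 remaining.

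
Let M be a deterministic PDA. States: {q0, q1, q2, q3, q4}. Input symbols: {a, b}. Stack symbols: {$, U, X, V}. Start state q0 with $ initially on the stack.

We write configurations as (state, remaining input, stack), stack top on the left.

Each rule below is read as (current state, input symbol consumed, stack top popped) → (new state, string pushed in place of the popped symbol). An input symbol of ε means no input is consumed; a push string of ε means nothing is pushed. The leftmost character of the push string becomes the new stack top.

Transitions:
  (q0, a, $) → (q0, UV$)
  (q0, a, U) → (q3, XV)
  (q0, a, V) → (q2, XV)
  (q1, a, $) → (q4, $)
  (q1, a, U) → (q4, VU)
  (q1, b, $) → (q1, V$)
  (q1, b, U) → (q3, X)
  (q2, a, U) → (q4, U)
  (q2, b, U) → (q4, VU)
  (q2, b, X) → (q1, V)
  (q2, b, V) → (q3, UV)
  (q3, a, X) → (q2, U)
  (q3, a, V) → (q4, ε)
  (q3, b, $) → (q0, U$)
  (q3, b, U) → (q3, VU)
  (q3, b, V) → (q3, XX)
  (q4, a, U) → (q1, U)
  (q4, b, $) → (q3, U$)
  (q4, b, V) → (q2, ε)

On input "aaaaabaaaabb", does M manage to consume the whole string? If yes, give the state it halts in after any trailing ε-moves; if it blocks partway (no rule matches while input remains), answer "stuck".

(q0, aaaaabaaaabb, $)
  read a, top $: go to q0, push UV$ → (q0, aaaabaaaabb, UV$)
  read a, top U: go to q3, push XV → (q3, aaabaaaabb, XVV$)
  read a, top X: go to q2, push U → (q2, aabaaaabb, UVV$)
  read a, top U: go to q4, push U → (q4, abaaaabb, UVV$)
  read a, top U: go to q1, push U → (q1, baaaabb, UVV$)
  read b, top U: go to q3, push X → (q3, aaaabb, XVV$)
  read a, top X: go to q2, push U → (q2, aaabb, UVV$)
  read a, top U: go to q4, push U → (q4, aabb, UVV$)
  read a, top U: go to q1, push U → (q1, abb, UVV$)
  read a, top U: go to q4, push VU → (q4, bb, VUVV$)
  read b, top V: go to q2, push ε → (q2, b, UVV$)
  read b, top U: go to q4, push VU → (q4, ε, VUVV$)
All input consumed; M is in state q4.

q4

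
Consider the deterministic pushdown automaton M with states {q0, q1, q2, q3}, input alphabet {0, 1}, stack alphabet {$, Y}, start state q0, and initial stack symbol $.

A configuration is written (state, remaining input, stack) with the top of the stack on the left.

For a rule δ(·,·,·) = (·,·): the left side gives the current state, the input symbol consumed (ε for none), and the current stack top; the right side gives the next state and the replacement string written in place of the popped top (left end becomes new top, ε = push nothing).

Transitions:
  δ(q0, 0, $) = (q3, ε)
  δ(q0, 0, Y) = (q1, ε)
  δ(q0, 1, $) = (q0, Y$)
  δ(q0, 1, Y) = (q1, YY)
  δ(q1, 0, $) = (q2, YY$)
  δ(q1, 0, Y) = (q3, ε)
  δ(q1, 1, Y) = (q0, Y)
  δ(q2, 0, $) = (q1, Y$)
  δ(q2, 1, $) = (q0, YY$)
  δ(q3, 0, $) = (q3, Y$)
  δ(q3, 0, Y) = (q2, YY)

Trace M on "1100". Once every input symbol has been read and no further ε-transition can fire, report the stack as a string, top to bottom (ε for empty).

YY$

(q0, 1100, $)
  read 1, top $: go to q0, push Y$ → (q0, 100, Y$)
  read 1, top Y: go to q1, push YY → (q1, 00, YY$)
  read 0, top Y: go to q3, push ε → (q3, 0, Y$)
  read 0, top Y: go to q2, push YY → (q2, ε, YY$)
All input consumed in state q2 with stack YY$.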